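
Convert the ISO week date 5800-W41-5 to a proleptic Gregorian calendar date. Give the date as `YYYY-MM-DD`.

ISO week 1 of 5800 is the week containing the first Thursday of 5800.
Week 41, day 5 (Friday) lands on 5800-10-10.

5800-10-10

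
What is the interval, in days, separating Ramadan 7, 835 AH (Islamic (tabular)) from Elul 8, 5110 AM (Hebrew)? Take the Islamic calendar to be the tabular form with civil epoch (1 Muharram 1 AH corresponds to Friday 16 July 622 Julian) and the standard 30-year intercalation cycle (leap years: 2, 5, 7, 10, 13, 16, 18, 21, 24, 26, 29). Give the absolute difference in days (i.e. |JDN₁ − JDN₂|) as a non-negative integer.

29854

First date → JDN 2244224; second date → JDN 2214370.
The interval is |2244224 − 2214370| = 29854 days.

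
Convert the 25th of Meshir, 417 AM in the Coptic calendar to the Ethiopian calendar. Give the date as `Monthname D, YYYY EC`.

Yekatit 25, 693 EC

Julian Day Number of the source date = 1977148.
Converting JDN 1977148 to the Ethiopian calendar gives 25 Yekatit 693 EC.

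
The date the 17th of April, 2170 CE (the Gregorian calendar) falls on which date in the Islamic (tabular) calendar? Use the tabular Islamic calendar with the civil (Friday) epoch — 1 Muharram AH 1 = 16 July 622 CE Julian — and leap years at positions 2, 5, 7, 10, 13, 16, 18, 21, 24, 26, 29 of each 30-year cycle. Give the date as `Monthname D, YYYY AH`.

Both dates share Julian Day Number 2513743; in the tabular Islamic calendar that is 30 Rabi' al-Awwal 1596 AH.

Rabi' al-Awwal 30, 1596 AH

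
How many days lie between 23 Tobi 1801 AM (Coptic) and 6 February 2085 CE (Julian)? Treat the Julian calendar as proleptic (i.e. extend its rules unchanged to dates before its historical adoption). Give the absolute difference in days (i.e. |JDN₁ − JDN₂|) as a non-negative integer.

19

First date → JDN 2482622; second date → JDN 2482641.
The interval is |2482622 − 2482641| = 19 days.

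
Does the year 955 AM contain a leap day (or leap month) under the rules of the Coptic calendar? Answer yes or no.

955 mod 4 = 3; in the Coptic calendar a year is leap when year mod 4 = 3, so it is a leap year.

yes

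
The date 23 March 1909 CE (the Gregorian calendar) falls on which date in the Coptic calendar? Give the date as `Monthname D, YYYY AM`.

Both dates share Julian Day Number 2418389; in the Coptic calendar that is 14 Paremhat 1625 AM.

Paremhat 14, 1625 AM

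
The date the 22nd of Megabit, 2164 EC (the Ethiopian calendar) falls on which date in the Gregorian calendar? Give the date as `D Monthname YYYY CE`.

1 April 2172 CE

Both dates share Julian Day Number 2514458; in the Gregorian calendar that is 1 April 2172 CE.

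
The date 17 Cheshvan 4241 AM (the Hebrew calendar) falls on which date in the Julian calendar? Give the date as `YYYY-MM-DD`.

The source date corresponds to 6 November 480 in the proleptic Gregorian calendar (JDN 1896687).
That day falls on 5 November 480 CE in the Julian calendar.

0480-11-05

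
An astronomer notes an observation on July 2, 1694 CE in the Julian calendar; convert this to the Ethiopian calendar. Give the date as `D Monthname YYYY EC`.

8 Hamle 1686 EC

Both dates share Julian Day Number 2339974; in the Ethiopian calendar that is 8 Hamle 1686 EC.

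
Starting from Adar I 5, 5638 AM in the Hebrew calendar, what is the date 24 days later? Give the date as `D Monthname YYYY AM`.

JDN of Adar I 5, 5638 AM = 2407024.
2407024 + 24 = 2407048.
JDN 2407048 in the Hebrew calendar is 29 Adar I 5638 AM.

29 Adar I 5638 AM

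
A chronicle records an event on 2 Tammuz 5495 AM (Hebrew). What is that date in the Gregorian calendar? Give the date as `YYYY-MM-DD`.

1735-06-22

Julian Day Number of the source date = 2354928.
Converting JDN 2354928 to the Gregorian calendar gives 22 June 1735 CE.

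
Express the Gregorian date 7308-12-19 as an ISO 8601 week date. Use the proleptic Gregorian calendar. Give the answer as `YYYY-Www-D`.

The weekday is Wednesday (ISO weekday 3).
That Wednesday belongs to ISO week 51 of ISO year 7308.

7308-W51-3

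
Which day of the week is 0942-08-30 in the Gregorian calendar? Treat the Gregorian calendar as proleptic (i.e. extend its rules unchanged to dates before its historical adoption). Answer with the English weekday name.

2065360 ≡ 3 (mod 7); counting from Monday = 0 gives Thursday.

Thursday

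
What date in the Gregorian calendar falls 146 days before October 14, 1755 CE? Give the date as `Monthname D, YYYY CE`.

JDN of October 14, 1755 CE = 2362347.
2362347 − 146 = 2362201.
JDN 2362201 in the Gregorian calendar is May 21, 1755 CE.

May 21, 1755 CE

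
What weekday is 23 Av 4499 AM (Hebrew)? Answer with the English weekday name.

Sunday

Equivalently 6 August 739 Gregorian, JDN 1991191.
Since JDN mod 7 = 6 (0 = Monday), the day is Sunday.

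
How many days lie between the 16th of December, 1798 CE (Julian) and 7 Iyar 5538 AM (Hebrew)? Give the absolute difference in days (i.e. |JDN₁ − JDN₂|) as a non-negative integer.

7542

First date → JDN 2378127; second date → JDN 2370585.
The interval is |2378127 − 2370585| = 7542 days.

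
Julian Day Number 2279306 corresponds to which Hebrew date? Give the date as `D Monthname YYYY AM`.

JDN 2279306 is 5 June 1528 in the proleptic Gregorian calendar.
In the Hebrew calendar that day is 8 Sivan 5288 AM.

8 Sivan 5288 AM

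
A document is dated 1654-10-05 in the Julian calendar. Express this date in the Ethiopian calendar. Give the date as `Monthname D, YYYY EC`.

Tikimt 8, 1647 EC

The source date corresponds to 15 October 1654 in the Gregorian calendar (JDN 2325459).
That day falls on 8 Tikimt 1647 EC in the Ethiopian calendar.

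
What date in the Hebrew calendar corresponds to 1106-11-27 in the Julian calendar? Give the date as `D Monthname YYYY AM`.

29 Kislev 4867 AM

Both dates share Julian Day Number 2125355; in the Hebrew calendar that is 29 Kislev 4867 AM.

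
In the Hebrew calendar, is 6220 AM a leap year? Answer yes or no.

no

Hebrew year 6220 is year 7 of its 19-year Metonic cycle; leap years are at positions 3, 6, 8, 11, 14, 17, 19, so it is a common year (12 months).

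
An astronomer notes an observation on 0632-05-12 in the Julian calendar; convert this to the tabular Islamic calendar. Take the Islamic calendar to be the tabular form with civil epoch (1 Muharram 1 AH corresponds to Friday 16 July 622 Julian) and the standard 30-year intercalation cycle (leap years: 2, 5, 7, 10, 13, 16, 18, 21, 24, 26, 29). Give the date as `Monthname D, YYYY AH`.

Both dates share Julian Day Number 1952028; in the tabular Islamic calendar that is 15 Safar 11 AH.

Safar 15, 11 AH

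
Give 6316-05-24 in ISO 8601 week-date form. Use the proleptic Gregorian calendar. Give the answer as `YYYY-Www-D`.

The weekday is Wednesday (ISO weekday 3).
That Wednesday belongs to ISO week 21 of ISO year 6316.

6316-W21-3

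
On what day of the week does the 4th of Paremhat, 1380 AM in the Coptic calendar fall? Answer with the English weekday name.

Monday

This is JDN 2328893 (10 March 1664 Gregorian).
JDN 2328893 mod 7 = 0, and JDN 0 was a Monday, so this is a Monday.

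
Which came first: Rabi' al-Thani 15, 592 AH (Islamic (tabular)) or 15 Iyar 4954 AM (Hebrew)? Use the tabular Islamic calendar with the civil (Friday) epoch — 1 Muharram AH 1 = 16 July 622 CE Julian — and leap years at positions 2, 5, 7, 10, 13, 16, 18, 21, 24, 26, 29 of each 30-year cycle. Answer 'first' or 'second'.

second

The two dates have Julian Day Numbers 2157974 and 2157293 respectively.
Since 2157293 < 2157974, the second date comes first.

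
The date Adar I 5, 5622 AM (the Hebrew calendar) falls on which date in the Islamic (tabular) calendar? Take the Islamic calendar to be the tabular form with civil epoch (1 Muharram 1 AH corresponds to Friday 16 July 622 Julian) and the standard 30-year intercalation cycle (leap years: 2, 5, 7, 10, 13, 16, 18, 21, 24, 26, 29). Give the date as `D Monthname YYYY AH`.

5 Sha'ban 1278 AH

The source date corresponds to 5 February 1862 in the Gregorian calendar (JDN 2401177).
That day falls on 5 Sha'ban 1278 AH in the tabular Islamic calendar.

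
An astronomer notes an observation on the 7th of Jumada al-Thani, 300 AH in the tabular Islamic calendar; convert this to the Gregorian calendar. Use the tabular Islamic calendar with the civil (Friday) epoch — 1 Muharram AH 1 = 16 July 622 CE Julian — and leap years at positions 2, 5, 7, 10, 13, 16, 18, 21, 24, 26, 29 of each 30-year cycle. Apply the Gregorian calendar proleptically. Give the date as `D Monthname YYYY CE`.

24 January 913 CE

Both dates share Julian Day Number 2054550; in the Gregorian calendar that is 24 January 913 CE.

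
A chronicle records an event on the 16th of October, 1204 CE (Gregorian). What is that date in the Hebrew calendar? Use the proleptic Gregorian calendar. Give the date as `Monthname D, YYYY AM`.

Cheshvan 13, 4965 AM

Both dates share Julian Day Number 2161101; in the Hebrew calendar that is 13 Cheshvan 4965 AM.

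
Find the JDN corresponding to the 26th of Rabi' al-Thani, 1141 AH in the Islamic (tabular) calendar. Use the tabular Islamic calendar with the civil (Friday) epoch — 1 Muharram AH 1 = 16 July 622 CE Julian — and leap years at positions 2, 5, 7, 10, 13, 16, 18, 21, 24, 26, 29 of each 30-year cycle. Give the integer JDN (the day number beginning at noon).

2352532

Equivalently 29 November 1728 (Gregorian).
JDN 2451545 is 1 January 2000 CE (Gregorian); the target day is −99013 days from there, so JDN = 2352532.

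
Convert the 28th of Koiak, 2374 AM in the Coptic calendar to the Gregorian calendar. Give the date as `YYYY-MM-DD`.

2658-01-11

Both dates share Julian Day Number 2691885; in the Gregorian calendar that is 11 January 2658 CE.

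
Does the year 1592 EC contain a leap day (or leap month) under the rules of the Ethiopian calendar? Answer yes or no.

1592 mod 4 = 0; in the Ethiopian calendar a year is leap when year mod 4 = 3, so it is a common year.

no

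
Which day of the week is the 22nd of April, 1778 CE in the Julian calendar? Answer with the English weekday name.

Sunday

In the Gregorian calendar this is 3 May 1778 (JDN 2370584).
Since JDN mod 7 = 6 (0 = Monday), the day is Sunday.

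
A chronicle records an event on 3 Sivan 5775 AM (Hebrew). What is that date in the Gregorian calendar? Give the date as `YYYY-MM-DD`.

Both dates share Julian Day Number 2457164; in the Gregorian calendar that is 21 May 2015 CE.

2015-05-21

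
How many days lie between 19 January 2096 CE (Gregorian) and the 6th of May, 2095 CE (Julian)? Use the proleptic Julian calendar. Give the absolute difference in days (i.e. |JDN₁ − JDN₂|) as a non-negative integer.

245

First date → JDN 2486627; second date → JDN 2486382.
The interval is |2486627 − 2486382| = 245 days.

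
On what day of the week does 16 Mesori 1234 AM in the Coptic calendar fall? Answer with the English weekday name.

This is JDN 2275728 (19 August 1518 Gregorian).
Since JDN mod 7 = 0 (0 = Monday), the day is Monday.

Monday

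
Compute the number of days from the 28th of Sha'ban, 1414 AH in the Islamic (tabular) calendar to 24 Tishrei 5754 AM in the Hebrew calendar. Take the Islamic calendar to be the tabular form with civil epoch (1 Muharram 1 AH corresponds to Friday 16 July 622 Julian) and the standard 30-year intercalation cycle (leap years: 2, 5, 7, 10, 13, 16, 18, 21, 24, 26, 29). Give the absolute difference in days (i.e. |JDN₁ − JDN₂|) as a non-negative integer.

124

First date → JDN 2449394; second date → JDN 2449270.
The interval is |2449394 − 2449270| = 124 days.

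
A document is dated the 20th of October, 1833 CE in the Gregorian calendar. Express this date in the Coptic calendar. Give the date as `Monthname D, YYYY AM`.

Paopi 11, 1550 AM

Julian Day Number of the source date = 2390842.
Converting JDN 2390842 to the Coptic calendar gives 11 Paopi 1550 AM.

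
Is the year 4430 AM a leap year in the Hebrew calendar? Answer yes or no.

yes

Hebrew year 4430 is year 3 of its 19-year Metonic cycle; leap years are at positions 3, 6, 8, 11, 14, 17, 19, so it is a leap year (13 months).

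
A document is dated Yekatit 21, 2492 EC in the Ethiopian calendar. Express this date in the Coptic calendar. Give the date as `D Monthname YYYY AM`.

Julian Day Number of the source date = 2634229.
Converting JDN 2634229 to the Coptic calendar gives 21 Meshir 2216 AM.

21 Meshir 2216 AM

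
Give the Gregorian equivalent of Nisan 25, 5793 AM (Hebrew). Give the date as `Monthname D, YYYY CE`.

Both dates share Julian Day Number 2463712; in the Gregorian calendar that is 24 April 2033 CE.

April 24, 2033 CE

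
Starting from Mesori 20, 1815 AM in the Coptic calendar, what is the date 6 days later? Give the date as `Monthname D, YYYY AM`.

The starting date is JDN 2487942; 2487942 + 6 = 2487948.
JDN 2487948 corresponds to Mesori 26, 1815 AM.

Mesori 26, 1815 AM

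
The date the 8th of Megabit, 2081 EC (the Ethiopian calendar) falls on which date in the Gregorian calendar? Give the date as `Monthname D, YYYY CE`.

March 17, 2089 CE

Julian Day Number of the source date = 2484128.
Converting JDN 2484128 to the Gregorian calendar gives 17 March 2089 CE.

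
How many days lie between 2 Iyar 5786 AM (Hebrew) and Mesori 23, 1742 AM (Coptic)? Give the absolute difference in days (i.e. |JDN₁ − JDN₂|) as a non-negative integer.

JDN of the first date = 2461150.
JDN of the second date = 2461282.
|2461282 − 2461150| = 132.

132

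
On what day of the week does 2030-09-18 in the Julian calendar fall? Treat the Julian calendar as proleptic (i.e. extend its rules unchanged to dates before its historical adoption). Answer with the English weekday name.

Tuesday

This is JDN 2462776 (1 October 2030 Gregorian).
Since JDN mod 7 = 1 (0 = Monday), the day is Tuesday.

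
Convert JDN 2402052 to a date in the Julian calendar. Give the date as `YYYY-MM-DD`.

1864-06-17

The Gregorian equivalent of JDN 2402052 is 29 June 1864.
In the Julian calendar that day is 1864-06-17.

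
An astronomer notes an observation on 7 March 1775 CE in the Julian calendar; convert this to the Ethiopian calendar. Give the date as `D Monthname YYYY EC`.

11 Megabit 1767 EC

Both dates share Julian Day Number 2369442; in the Ethiopian calendar that is 11 Megabit 1767 EC.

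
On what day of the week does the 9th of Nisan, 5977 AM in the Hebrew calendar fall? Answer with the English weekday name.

Wednesday

This is JDN 2530908 (16 April 2217 Gregorian).
JDN 2530908 mod 7 = 2, and JDN 0 was a Monday, so this is a Wednesday.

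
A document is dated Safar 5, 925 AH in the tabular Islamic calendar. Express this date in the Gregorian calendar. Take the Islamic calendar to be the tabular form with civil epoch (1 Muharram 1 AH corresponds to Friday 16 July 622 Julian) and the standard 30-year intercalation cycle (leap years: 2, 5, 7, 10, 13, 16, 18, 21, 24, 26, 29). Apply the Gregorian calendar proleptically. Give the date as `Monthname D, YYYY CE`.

Julian Day Number of the source date = 2275909.
Converting JDN 2275909 to the Gregorian calendar gives 16 February 1519 CE.

February 16, 1519 CE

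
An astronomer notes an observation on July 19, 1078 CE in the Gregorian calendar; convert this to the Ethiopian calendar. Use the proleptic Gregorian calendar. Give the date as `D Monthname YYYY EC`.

19 Hamle 1070 EC

Both dates share Julian Day Number 2114991; in the Ethiopian calendar that is 19 Hamle 1070 EC.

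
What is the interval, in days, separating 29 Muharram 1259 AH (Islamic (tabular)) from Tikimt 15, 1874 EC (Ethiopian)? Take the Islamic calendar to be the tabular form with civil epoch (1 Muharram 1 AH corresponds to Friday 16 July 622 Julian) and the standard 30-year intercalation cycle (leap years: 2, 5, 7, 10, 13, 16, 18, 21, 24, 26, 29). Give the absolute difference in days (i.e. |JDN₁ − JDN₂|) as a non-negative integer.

JDN of the first date = 2394261.
JDN of the second date = 2408378.
|2408378 − 2394261| = 14117.

14117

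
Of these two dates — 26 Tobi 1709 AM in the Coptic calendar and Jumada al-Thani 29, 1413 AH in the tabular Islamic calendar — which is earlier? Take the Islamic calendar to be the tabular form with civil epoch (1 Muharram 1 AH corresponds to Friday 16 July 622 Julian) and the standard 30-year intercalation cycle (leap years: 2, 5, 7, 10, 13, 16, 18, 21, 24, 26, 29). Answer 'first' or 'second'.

second

The two dates have Julian Day Numbers 2449022 and 2448982 respectively.
Since 2448982 < 2449022, the second date comes first.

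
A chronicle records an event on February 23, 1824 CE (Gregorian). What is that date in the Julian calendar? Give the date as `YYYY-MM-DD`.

1824-02-11

For dates in this range the Gregorian date is 12 days ahead of the Julian.
23 February 1824 Gregorian − 12 days → 11 February 1824 Julian.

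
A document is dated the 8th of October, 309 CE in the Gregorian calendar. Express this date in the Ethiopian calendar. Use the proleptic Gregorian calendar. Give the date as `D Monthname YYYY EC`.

Both dates share Julian Day Number 1834200; in the Ethiopian calendar that is 10 Tikimt 302 EC.

10 Tikimt 302 EC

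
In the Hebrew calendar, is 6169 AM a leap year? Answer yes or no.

no

Hebrew year 6169 is year 13 of its 19-year Metonic cycle; leap years are at positions 3, 6, 8, 11, 14, 17, 19, so it is a common year (12 months).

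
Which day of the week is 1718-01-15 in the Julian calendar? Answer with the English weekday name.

Wednesday

Equivalently 26 January 1718 Gregorian, JDN 2348572.
JDN 2348572 mod 7 = 2, and JDN 0 was a Monday, so this is a Wednesday.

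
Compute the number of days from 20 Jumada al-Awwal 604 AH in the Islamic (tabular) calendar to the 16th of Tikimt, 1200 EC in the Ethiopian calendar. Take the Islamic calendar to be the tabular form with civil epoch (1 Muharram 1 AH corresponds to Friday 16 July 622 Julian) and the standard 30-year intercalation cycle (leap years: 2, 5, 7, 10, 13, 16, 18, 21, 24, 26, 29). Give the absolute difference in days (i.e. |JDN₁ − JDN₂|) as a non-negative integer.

JDN of the first date = 2162260.
JDN of the second date = 2162201.
|2162201 − 2162260| = 59.

59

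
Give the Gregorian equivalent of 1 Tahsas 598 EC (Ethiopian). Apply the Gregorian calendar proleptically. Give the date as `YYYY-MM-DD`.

Both dates share Julian Day Number 1942365; in the Gregorian calendar that is 30 November 605 CE.

0605-11-30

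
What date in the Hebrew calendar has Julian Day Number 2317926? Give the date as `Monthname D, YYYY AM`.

The Gregorian equivalent of JDN 2317926 is 1 March 1634.
In the Hebrew calendar that day is Adar II 1, 5394 AM.

Adar II 1, 5394 AM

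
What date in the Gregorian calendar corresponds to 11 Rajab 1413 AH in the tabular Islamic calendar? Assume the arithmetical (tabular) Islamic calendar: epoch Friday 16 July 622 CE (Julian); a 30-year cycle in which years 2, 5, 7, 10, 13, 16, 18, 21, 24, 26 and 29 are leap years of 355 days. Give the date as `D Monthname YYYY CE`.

5 January 1993 CE

Julian Day Number of the source date = 2448993.
Converting JDN 2448993 to the Gregorian calendar gives 5 January 1993 CE.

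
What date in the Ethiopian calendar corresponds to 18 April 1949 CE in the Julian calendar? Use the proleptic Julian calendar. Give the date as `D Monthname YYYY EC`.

Julian Day Number of the source date = 2433038.
Converting JDN 2433038 to the Ethiopian calendar gives 23 Miyazya 1941 EC.

23 Miyazya 1941 EC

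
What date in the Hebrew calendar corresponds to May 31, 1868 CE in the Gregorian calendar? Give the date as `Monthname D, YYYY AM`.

Julian Day Number of the source date = 2403484.
Converting JDN 2403484 to the Hebrew calendar gives 10 Sivan 5628 AM.

Sivan 10, 5628 AM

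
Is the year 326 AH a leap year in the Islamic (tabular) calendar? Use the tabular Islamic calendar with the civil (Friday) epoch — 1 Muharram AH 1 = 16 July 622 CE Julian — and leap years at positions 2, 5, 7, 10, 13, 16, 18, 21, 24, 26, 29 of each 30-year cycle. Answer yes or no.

yes

Year 326 AH is year 26 of its 30-year cycle; leap positions are 2, 5, 7, 10, 13, 16, 18, 21, 24, 26, 29, so it is a leap year (355 days).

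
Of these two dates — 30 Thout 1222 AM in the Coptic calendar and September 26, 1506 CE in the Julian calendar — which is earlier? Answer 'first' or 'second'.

first

Converting both to JDN: 2271029 vs 2271393; the smaller is the first.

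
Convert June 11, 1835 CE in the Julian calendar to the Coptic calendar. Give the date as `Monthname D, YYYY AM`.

Paoni 17, 1551 AM

The source date corresponds to 23 June 1835 in the Gregorian calendar (JDN 2391453).
That day falls on 17 Paoni 1551 AM in the Coptic calendar.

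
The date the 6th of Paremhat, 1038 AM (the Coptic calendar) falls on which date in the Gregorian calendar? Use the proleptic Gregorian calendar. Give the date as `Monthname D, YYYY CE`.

March 10, 1322 CE

Julian Day Number of the source date = 2203979.
Converting JDN 2203979 to the Gregorian calendar gives 10 March 1322 CE.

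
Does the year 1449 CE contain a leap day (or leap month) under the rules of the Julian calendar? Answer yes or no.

no

1449 mod 4 = 1, so it is a common year in the Julian calendar.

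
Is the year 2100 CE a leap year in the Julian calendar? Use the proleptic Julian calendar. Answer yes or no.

yes

2100 mod 4 = 0, so it is a leap year in the Julian calendar.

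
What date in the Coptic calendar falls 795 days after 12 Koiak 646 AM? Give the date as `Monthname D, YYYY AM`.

JDN of 12 Koiak 646 AM = 2060717.
2060717 + 795 = 2061512.
JDN 2061512 in the Coptic calendar is Meshir 16, 648 AM.

Meshir 16, 648 AM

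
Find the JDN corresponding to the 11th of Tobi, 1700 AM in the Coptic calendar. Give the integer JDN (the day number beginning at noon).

2445720

Equivalently 20 January 1984 (Gregorian).
JDN 2400001 is 17 November 1858 CE (Gregorian), MJD 0; the target day is +45719 days from there, so JDN = 2445720.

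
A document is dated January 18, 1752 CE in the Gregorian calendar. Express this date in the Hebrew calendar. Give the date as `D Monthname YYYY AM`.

Julian Day Number of the source date = 2360982.
Converting JDN 2360982 to the Hebrew calendar gives 2 Shevat 5512 AM.

2 Shevat 5512 AM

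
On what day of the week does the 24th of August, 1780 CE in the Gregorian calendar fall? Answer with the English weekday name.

2371428 ≡ 3 (mod 7); counting from Monday = 0 gives Thursday.

Thursday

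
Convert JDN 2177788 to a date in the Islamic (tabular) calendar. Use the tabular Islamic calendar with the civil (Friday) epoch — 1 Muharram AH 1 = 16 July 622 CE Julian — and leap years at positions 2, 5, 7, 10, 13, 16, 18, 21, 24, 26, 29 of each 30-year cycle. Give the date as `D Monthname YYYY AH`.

15 Rabi' al-Awwal 648 AH

JDN 2177788 is 24 June 1250 in the proleptic Gregorian calendar.
In the tabular Islamic calendar that day is 15 Rabi' al-Awwal 648 AH.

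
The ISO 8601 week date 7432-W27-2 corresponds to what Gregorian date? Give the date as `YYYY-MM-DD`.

ISO week 1 of 7432 is the week containing the first Thursday of 7432.
Week 27, day 2 (Tuesday) lands on 7432-07-03.

7432-07-03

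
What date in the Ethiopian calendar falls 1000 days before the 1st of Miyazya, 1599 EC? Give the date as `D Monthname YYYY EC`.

JDN of the 1st of Miyazya, 1599 EC = 2308100.
2308100 − 1000 = 2307100.
JDN 2307100 in the Ethiopian calendar is 6 Hamle 1596 EC.

6 Hamle 1596 EC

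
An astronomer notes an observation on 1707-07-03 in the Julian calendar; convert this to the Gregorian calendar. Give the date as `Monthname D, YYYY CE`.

For dates in this range the Gregorian date is 11 days ahead of the Julian.
3 July 1707 Julian + 11 days → 14 July 1707 Gregorian.

July 14, 1707 CE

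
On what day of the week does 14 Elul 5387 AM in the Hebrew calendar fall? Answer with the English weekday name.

Thursday

This is JDN 2315547 (26 August 1627 Gregorian).
Since JDN mod 7 = 3 (0 = Monday), the day is Thursday.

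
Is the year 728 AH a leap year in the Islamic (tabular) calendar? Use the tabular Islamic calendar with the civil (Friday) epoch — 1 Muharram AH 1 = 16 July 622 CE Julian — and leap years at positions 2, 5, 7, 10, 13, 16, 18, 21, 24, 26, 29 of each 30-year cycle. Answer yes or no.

no

Year 728 AH is year 8 of its 30-year cycle; leap positions are 2, 5, 7, 10, 13, 16, 18, 21, 24, 26, 29, so it is a common year (354 days).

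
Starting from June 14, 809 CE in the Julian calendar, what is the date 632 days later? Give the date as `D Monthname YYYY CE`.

8 March 811 CE

The starting date is JDN 2016710; 2016710 + 632 = 2017342.
JDN 2017342 corresponds to 8 March 811 CE.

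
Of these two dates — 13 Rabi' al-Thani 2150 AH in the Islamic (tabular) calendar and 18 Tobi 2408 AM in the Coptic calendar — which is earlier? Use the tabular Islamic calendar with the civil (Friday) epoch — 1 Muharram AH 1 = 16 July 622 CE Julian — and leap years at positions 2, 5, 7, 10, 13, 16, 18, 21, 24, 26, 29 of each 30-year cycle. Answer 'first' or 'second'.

second

Converting both to JDN: 2710075 vs 2704324; the smaller is the second.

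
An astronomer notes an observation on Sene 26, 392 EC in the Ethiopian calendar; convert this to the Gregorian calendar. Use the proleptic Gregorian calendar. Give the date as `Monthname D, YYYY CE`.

Julian Day Number of the source date = 1867329.
Converting JDN 1867329 to the Gregorian calendar gives 21 June 400 CE.

June 21, 400 CE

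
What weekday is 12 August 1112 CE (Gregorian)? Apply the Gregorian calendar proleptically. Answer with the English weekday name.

2127433 ≡ 0 (mod 7); counting from Monday = 0 gives Monday.

Monday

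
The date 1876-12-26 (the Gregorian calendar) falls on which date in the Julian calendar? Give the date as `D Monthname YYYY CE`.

14 December 1876 CE

The Julian–Gregorian offset here is 12 days (Julian trailing).
26 December 1876 Gregorian − 12 days → 14 December 1876 Julian.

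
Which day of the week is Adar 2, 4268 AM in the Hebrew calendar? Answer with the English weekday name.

This is JDN 1906654 (21 February 508 Gregorian).
Since JDN mod 7 = 1 (0 = Monday), the day is Tuesday.

Tuesday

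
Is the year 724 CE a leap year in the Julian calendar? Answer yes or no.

724 mod 4 = 0, so it is a leap year in the Julian calendar.

yes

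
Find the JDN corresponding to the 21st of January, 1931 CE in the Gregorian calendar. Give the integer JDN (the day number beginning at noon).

2426363

JDN 2299161 is 15 October 1582 CE (Gregorian); the target day is +127202 days from there, so JDN = 2426363.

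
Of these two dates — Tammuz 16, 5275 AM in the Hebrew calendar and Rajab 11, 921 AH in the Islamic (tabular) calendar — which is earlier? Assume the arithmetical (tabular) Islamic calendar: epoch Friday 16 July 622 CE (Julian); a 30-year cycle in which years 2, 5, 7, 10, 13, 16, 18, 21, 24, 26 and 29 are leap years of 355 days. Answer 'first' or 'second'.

first

Converting both to JDN: 2274591 vs 2274644; the smaller is the first.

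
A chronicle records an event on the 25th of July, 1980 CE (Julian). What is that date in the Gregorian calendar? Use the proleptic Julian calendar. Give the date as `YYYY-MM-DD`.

1980-08-07

For dates in this range the Gregorian date is 13 days ahead of the Julian.
25 July 1980 Julian + 13 days → 7 August 1980 Gregorian.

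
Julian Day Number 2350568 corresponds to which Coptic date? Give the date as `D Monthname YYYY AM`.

10 Epip 1439 AM

The Gregorian equivalent of JDN 2350568 is 15 July 1723.
In the Coptic calendar that day is 10 Epip 1439 AM.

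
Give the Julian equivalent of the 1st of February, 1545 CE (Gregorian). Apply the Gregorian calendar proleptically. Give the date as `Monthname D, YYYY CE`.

The Julian–Gregorian offset here is 10 days (Julian trailing).
1 February 1545 Gregorian − 10 days → 22 January 1545 Julian.

January 22, 1545 CE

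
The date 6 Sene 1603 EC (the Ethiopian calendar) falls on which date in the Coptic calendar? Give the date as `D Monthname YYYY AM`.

Julian Day Number of the source date = 2309626.
Converting JDN 2309626 to the Coptic calendar gives 6 Paoni 1327 AM.

6 Paoni 1327 AM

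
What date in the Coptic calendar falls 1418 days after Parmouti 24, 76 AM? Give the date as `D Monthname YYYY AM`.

11 Paremhat 80 AM

The starting date is JDN 1852657; 1852657 + 1418 = 1854075.
JDN 1854075 corresponds to 11 Paremhat 80 AM.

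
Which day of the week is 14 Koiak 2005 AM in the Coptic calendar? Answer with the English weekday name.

Equivalently 25 December 2288 Gregorian, JDN 2557094.
2557094 ≡ 1 (mod 7); counting from Monday = 0 gives Tuesday.

Tuesday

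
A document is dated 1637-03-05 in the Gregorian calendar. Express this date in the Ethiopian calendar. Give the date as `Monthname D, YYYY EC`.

Julian Day Number of the source date = 2319026.
Converting JDN 2319026 to the Ethiopian calendar gives 29 Yekatit 1629 EC.

Yekatit 29, 1629 EC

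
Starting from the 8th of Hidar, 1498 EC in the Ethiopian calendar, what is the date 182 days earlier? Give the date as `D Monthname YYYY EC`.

11 Ginbot 1497 EC

Counting 182 days back from JDN 2271067 reaches JDN 2270885, which is 11 Ginbot 1497 EC.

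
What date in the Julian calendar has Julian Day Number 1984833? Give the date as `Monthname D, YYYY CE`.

The proleptic Gregorian equivalent of JDN 1984833 is 10 March 722.
In the Julian calendar that day is March 6, 722 CE.

March 6, 722 CE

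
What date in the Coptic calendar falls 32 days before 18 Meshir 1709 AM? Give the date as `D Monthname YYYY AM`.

Counting 32 days back from JDN 2449044 reaches JDN 2449012, which is 16 Tobi 1709 AM.

16 Tobi 1709 AM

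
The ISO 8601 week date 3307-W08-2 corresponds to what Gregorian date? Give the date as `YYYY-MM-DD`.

ISO week 1 of 3307 is the week containing the first Thursday of 3307.
Week 8, day 2 (Tuesday) lands on 3307-02-22.

3307-02-22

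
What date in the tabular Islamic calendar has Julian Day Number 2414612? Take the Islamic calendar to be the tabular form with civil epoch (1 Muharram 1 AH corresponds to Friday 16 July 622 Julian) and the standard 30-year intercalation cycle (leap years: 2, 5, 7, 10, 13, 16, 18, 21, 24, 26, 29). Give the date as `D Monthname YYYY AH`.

4 Rajab 1316 AH

The Gregorian equivalent of JDN 2414612 is 18 November 1898.
In the tabular Islamic calendar that day is 4 Rajab 1316 AH.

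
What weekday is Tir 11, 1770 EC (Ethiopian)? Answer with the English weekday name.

This is JDN 2370478 (17 January 1778 Gregorian).
Since JDN mod 7 = 5 (0 = Monday), the day is Saturday.

Saturday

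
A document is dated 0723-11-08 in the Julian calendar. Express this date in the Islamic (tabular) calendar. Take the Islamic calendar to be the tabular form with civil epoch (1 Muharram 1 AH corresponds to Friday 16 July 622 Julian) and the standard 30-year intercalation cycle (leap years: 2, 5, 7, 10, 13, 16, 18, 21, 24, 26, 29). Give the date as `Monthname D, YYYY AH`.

Jumada al-Thani 4, 105 AH

Julian Day Number of the source date = 1985445.
Converting JDN 1985445 to the tabular Islamic calendar gives 4 Jumada al-Thani 105 AH.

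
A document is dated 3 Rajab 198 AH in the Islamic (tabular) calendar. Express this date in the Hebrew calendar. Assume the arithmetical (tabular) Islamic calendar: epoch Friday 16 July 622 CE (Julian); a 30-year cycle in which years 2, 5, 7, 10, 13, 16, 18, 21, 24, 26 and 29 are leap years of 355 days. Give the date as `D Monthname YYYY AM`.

The source date corresponds to 3 March 814 in the proleptic Gregorian calendar (JDN 2018429).
That day falls on 4 Adar II 4574 AM in the Hebrew calendar.

4 Adar II 4574 AM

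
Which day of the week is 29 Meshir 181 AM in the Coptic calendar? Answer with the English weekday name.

Tuesday

In the proleptic Gregorian calendar this is 24 February 465 (JDN 1890953).
JDN 1890953 mod 7 = 1, and JDN 0 was a Monday, so this is a Tuesday.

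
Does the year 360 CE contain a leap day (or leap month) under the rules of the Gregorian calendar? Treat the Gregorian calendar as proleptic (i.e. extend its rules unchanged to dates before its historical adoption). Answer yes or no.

360 is divisible by 4 and not by 100, so it is a leap year.

yes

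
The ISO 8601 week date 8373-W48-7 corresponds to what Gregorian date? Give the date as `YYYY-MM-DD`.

8373-12-02

ISO week 1 of 8373 is the week containing the first Thursday of 8373.
Week 48, day 7 (Sunday) lands on 8373-12-02.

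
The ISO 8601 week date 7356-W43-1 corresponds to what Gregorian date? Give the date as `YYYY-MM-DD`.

7356-10-18

ISO week 1 of 7356 is the week containing the first Thursday of 7356.
Week 43, day 1 (Monday) lands on 7356-10-18.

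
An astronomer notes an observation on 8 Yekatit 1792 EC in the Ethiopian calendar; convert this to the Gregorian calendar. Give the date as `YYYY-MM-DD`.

Both dates share Julian Day Number 2378541; in the Gregorian calendar that is 14 February 1800 CE.

1800-02-14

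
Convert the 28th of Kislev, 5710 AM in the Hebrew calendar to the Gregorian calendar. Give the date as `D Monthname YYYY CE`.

Both dates share Julian Day Number 2433270; in the Gregorian calendar that is 19 December 1949 CE.

19 December 1949 CE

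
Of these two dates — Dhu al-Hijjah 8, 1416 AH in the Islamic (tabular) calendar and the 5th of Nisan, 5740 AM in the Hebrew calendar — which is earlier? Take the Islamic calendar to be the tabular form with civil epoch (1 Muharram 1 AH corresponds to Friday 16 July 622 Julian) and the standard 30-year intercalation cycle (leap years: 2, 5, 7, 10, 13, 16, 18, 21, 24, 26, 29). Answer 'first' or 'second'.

second

First date → JDN 2450201; second date → JDN 2444321.
JDN 2444321 < JDN 2450201, so the second date is earlier.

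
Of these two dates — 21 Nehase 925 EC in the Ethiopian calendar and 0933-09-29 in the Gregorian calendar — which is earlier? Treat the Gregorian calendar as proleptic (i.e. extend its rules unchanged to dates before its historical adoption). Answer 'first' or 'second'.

Converting both to JDN: 2062062 vs 2062103; the smaller is the first.

first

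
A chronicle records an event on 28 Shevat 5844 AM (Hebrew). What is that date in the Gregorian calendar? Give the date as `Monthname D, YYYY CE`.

February 4, 2084 CE

Both dates share Julian Day Number 2482260; in the Gregorian calendar that is 4 February 2084 CE.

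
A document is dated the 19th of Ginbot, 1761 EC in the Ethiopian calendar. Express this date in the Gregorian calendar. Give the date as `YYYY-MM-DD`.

1769-05-25

Both dates share Julian Day Number 2367319; in the Gregorian calendar that is 25 May 1769 CE.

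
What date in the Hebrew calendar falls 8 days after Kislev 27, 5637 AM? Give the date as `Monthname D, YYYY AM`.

Tevet 5, 5637 AM

The starting date is JDN 2406602; 2406602 + 8 = 2406610.
JDN 2406610 corresponds to Tevet 5, 5637 AM.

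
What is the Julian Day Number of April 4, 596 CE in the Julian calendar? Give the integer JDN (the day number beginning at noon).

1938841

Equivalently 6 April 596 (proleptic Gregorian).
JDN 2451545 is 1 January 2000 CE (Gregorian); the target day is −512704 days from there, so JDN = 1938841.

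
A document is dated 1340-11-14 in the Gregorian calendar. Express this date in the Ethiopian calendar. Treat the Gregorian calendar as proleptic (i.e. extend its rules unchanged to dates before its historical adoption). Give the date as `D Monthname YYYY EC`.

Both dates share Julian Day Number 2210803; in the Ethiopian calendar that is 10 Hidar 1333 EC.

10 Hidar 1333 EC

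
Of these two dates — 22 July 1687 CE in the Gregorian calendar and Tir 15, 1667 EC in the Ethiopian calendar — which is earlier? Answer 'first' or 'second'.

First date → JDN 2337427; second date → JDN 2332861.
JDN 2332861 < JDN 2337427, so the second date is earlier.

second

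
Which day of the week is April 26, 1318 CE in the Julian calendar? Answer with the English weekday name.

In the proleptic Gregorian calendar this is 4 May 1318 (JDN 2202573).
JDN 2202573 mod 7 = 2, and JDN 0 was a Monday, so this is a Wednesday.

Wednesday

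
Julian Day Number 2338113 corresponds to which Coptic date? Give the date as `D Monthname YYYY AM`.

3 Paoni 1405 AM

The Gregorian equivalent of JDN 2338113 is 7 June 1689.
In the Coptic calendar that day is 3 Paoni 1405 AM.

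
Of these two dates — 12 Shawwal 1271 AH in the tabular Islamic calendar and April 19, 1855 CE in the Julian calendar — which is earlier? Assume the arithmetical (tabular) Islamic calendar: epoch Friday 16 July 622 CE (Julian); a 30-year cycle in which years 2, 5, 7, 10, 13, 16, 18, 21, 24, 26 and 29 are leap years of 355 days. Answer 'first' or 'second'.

second

Converting both to JDN: 2398763 vs 2398705; the smaller is the second.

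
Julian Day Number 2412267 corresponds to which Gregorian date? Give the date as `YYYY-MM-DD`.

Counting from JDN 2299161 = 15 Oct 1582 gives an offset of 113106 days.

1892-06-17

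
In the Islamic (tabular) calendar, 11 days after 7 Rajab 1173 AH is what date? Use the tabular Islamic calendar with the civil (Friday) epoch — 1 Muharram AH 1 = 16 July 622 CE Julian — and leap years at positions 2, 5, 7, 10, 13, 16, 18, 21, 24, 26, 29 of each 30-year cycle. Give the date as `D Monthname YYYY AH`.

18 Rajab 1173 AH

JDN of 7 Rajab 1173 AH = 2363941.
2363941 + 11 = 2363952.
JDN 2363952 in the tabular Islamic calendar is 18 Rajab 1173 AH.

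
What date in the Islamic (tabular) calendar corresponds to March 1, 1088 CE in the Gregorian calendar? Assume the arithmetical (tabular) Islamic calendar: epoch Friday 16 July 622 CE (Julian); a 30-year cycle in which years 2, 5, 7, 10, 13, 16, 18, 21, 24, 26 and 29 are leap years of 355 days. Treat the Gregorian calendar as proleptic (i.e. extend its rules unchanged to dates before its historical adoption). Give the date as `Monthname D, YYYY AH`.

Dhu al-Qa'dah 28, 480 AH

Both dates share Julian Day Number 2118504; in the tabular Islamic calendar that is 28 Dhu al-Qa'dah 480 AH.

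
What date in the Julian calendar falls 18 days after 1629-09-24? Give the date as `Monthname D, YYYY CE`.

The starting date is JDN 2316317; 2316317 + 18 = 2316335.
JDN 2316335 corresponds to October 12, 1629 CE.

October 12, 1629 CE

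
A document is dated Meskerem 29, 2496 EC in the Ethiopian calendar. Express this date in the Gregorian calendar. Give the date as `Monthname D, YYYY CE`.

October 14, 2503 CE

Julian Day Number of the source date = 2635548.
Converting JDN 2635548 to the Gregorian calendar gives 14 October 2503 CE.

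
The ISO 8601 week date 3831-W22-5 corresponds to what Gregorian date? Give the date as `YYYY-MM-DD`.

3831-06-03

ISO week 1 of 3831 is the week containing the first Thursday of 3831.
Week 22, day 5 (Friday) lands on 3831-06-03.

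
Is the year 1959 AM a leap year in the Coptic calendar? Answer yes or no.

1959 mod 4 = 3; in the Coptic calendar a year is leap when year mod 4 = 3, so it is a leap year.

yes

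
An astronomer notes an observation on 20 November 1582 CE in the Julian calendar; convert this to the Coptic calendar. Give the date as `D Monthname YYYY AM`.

Both dates share Julian Day Number 2299207; in the Coptic calendar that is 24 Hathor 1299 AM.

24 Hathor 1299 AM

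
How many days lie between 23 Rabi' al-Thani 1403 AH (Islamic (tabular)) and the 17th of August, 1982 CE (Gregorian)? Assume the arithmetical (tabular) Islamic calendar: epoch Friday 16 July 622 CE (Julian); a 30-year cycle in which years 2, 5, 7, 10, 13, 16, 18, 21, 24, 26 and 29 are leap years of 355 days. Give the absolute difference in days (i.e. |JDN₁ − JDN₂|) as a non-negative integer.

JDN of the first date = 2445373.
JDN of the second date = 2445199.
|2445199 − 2445373| = 174.

174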